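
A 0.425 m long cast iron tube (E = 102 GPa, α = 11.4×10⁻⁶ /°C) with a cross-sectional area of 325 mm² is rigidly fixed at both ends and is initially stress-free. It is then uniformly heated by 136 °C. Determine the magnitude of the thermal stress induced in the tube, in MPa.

σ ≈ 158 MPa (compressive)

The supports are rigid, so the total axial strain is zero. The restrained thermal strain is ε = αΔT = 11.4×10⁻⁶ × 136 = 1550.4×10⁻⁶.
The stress required to suppress this strain is σ = Eε = 102×10³ × 1550.4×10⁻⁶ = 158.1 MPa, compressive since the tube is trying to expand.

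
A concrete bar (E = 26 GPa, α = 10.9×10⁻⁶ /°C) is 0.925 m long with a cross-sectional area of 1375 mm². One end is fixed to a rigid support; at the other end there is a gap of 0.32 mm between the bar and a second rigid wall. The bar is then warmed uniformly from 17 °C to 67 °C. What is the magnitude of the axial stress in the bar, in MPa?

σ ≈ 5.18 MPa (compressive)

Free thermal elongation = αΔT L = 10.9×10⁻⁶ × 50 × 925 = 0.5041 mm.
After closing the 0.32 mm clearance, 0.5041 − 0.32 = 0.1841 mm of expansion remains to be suppressed by the wall.
Compatibility: PL/(AE) = 0.1841 mm, so σ = P/A = E × (0.1841/925) = 5.175 MPa.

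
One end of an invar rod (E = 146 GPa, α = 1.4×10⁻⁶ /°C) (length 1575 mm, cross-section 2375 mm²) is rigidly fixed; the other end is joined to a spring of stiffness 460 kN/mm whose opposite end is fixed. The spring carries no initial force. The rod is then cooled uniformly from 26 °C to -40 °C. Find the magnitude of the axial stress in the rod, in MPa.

Free thermal contraction: δ_free = αΔT L = 1.4×10⁻⁶ × 66 × 1575 = 0.1455 mm.
With a force P in the spring, the elastic change of the rod is PL/(AE) and that of the spring is P/k; compatibility requires their sum to equal δ_free.
P [ L/(AE) + 1/k ] = δ_free → P [ 1575/(2375×146×10³) + 1/(460×10³) ] = 0.1455.
P = 0.1455 / 6.716×10⁻⁶ = 21670 N.
σ = P/A = 21670/2375 = 9.124 MPa.

σ ≈ 9.12 MPa (tensile)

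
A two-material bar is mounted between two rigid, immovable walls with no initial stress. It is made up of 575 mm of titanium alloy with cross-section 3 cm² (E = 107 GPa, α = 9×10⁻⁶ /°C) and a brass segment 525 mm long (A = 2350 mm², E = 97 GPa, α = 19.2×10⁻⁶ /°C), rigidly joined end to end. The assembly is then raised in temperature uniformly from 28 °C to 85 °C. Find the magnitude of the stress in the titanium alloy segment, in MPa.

With the walls removed the bar would change length by δ_free = Σ αᵢΔT Lᵢ = 9×10⁻⁶×57×575 + 19.2×10⁻⁶×57×525 = 0.8695 mm.
The walls prevent any net length change, so an axial force P (same in every segment) develops. Compatibility: P · Σ Lᵢ/(AᵢEᵢ) = δ_free.
Σ Lᵢ/(AᵢEᵢ) = 575/(300×107×10³) + 525/(2350×97×10³) = 2.022×10⁻⁵ mm/N.
P = 0.8695 / 2.022×10⁻⁵ = 43010 N = 43.01 kN, compressive.
σ_{titanium alloy} = P / A = 43010 / 300 = 143.4 MPa.

σ ≈ 143 MPa (compressive)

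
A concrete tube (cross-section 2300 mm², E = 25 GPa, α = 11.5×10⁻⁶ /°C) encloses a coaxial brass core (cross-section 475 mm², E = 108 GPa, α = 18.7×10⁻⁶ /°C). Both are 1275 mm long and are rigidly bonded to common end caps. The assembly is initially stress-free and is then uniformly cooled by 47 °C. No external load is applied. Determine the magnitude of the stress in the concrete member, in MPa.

Both members must finish at the same length. With the larger α, the brass tends to over-contract; the plates restrain it, putting the brass in tension and the concrete in compression. With no external load the two internal forces are equal and opposite, magnitude P.
Equating the net (thermal + elastic) strains gives |α₁ − α₂|·ΔT = P·[1/(A₁E₁) + 1/(A₂E₂)].
|α₁ − α₂|·ΔT = 7.2×10⁻⁶ × 47 = 0.0003384.
1/(A₁E₁) + 1/(A₂E₂) = 1/(2300×25×10³) + 1/(475×108×10³) = 3.688×10⁻⁸ N⁻¹.
P = 0.0003384 / 3.688×10⁻⁸ = 9175 N = 9.175 kN.
σ_{concrete} = P/A₁ = 9175/2300 = 3.989 MPa, compressive.

σ ≈ 3.99 MPa (compressive)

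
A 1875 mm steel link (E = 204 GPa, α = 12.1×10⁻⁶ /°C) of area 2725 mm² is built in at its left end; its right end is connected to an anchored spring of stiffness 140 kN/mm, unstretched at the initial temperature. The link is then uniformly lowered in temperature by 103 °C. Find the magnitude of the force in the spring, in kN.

P ≈ 222 kN

Free thermal contraction: δ_free = αΔT L = 12.1×10⁻⁶ × 103 × 1875 = 2.337 mm.
Let P be the tensile force in the spring. The link extends elastically by PL/(AE) and the spring stretches by P/k; together these equal δ_free.
So P = δ_free / [L/(AE) + 1/k] = 2.337 / [ 1875/(2725×204×10³) + 1/(140×10³) ].
P = 2.337 / 1.052×10⁻⁵ = 222200 N.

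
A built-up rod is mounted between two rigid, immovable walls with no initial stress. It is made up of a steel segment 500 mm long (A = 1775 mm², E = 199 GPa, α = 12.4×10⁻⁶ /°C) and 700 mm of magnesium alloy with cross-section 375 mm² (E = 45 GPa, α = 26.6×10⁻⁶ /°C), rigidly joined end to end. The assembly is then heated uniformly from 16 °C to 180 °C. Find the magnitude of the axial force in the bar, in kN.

P ≈ 94.9 kN (compressive)

If the supports were absent, the total length change would be Σ αᵢΔT Lᵢ = 12.4×10⁻⁶×164×500 + 26.6×10⁻⁶×164×700 = 4.07 mm.
Since the ends are fixed, an axial force P builds up, equal in every segment, with P · Σ Lᵢ/(AᵢEᵢ) = δ_free.
Σ Lᵢ/(AᵢEᵢ) = 500/(1775×199×10³) + 700/(375×45×10³) = 4.29×10⁻⁵ mm/N.
Hence P = δ_free / Σ(L/AE) = 4.07/4.29×10⁻⁵ = 94.89 kN (compressive).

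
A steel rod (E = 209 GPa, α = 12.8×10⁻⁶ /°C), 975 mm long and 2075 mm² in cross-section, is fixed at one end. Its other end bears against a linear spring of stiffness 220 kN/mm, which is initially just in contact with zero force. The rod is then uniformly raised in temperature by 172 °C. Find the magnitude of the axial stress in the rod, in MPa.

Free thermal expansion: δ_free = αΔT L = 12.8×10⁻⁶ × 172 × 975 = 2.147 mm.
Let P be the compressive force at the spring. The rod shortens elastically by PL/(AE) and the spring compresses by P/k; together these equal δ_free.
P [ L/(AE) + 1/k ] = δ_free → P [ 975/(2075×209×10³) + 1/(220×10³) ] = 2.147.
P = 2.147 / 6.794×10⁻⁶ = 316000 N.
σ = P/A = 316000/2075 = 152.3 MPa.

σ ≈ 152 MPa (compressive)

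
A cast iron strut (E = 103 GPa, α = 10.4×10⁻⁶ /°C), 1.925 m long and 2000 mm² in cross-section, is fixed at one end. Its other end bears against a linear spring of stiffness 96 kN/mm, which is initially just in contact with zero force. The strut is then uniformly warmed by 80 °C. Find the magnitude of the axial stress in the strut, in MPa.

σ ≈ 40.5 MPa (compressive)

Free thermal expansion: δ_free = αΔT L = 10.4×10⁻⁶ × 80 × 1925 = 1.602 mm.
With a force P in the spring, the elastic change of the strut is PL/(AE) and that of the spring is P/k; compatibility requires their sum to equal δ_free.
So P = δ_free / [L/(AE) + 1/k] = 1.602 / [ 1925/(2000×103×10³) + 1/(96×10³) ].
P = 1.602 / 1.976×10⁻⁵ = 81050 N.
σ = P/A = 81050/2000 = 40.52 MPa.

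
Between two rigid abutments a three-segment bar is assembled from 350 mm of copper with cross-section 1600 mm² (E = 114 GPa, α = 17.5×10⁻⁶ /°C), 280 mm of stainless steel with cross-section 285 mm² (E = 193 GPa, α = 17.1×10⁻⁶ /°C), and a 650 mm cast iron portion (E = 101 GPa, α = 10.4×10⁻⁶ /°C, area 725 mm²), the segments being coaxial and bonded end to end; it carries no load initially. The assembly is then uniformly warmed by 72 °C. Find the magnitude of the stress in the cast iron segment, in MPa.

σ ≈ 110 MPa (compressive)

Free thermal expansion of the whole bar: Σ αᵢΔT Lᵢ = 17.5×10⁻⁶×72×350 + 17.1×10⁻⁶×72×280 + 10.4×10⁻⁶×72×650 = 1.272 mm.
The rigid supports impose zero overall length change; the single axial force P common to all segments must satisfy P Σ Lᵢ/(AᵢEᵢ) = δ_free.
The series flexibility is Σ Lᵢ/(AᵢEᵢ) = 350/(1600×114×10³) + 280/(285×193×10³) + 650/(725×101×10³) = 1.589×10⁻⁵ mm/N.
Hence P = δ_free / Σ(L/AE) = 1.272/1.589×10⁻⁵ = 80.1 kN (compressive).
σ_{cast iron} = P / A = 80100 / 725 = 110.5 MPa.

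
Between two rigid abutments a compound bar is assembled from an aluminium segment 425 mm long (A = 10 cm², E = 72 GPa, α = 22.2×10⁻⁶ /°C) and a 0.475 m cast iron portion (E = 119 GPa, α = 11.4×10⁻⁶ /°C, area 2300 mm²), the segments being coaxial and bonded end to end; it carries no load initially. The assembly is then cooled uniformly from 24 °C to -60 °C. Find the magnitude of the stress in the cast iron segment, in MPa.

σ ≈ 71 MPa (tensile)

Free thermal contraction of the whole bar: Σ αᵢΔT Lᵢ = 22.2×10⁻⁶×84×425 + 11.4×10⁻⁶×84×475 = 1.247 mm.
The walls prevent any net length change, so an axial force P (same in every segment) develops. Compatibility: P · Σ Lᵢ/(AᵢEᵢ) = δ_free.
The series flexibility is Σ Lᵢ/(AᵢEᵢ) = 425/(1000×72×10³) + 475/(2300×119×10³) = 7.638×10⁻⁶ mm/N.
So P = 1.247 / 7.638×10⁻⁶ = 163.3 kN, tensile.
σ_{cast iron} = P / A = 163300 / 2300 = 71 MPa.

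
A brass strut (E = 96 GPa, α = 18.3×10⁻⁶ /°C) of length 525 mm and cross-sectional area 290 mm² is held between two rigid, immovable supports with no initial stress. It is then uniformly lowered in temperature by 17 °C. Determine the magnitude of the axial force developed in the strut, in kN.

P ≈ 8.66 kN (tensile)

With zero net strain, σ = E·αΔT = 96 GPa × 18.3×10⁻⁶ × 17 = 29.87 MPa.
P = AEαΔT = 290 × 96×10³ × 18.3×10⁻⁶ × 17 = 8.661 kN (tensile).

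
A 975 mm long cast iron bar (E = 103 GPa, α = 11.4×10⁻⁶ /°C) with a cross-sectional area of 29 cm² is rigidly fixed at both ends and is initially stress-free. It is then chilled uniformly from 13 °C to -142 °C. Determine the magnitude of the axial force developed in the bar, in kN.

P ≈ 528 kN (tensile)

With zero net strain, σ = E·αΔT = 103 GPa × 11.4×10⁻⁶ × 155 = 182 MPa.
Then P = σA = 182 × 2900 mm² = 527.8 kN, tensile.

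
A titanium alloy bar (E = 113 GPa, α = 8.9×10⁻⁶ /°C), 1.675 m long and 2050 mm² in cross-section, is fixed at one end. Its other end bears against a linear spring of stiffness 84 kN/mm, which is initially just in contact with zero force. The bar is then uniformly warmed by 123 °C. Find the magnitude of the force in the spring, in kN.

P ≈ 95.8 kN

If the spring were absent the bar would lengthen by αΔT L = 8.9×10⁻⁶ × 123 × 1675 = 1.834 mm.
With a force P in the spring, the elastic change of the bar is PL/(AE) and that of the spring is P/k; compatibility requires their sum to equal δ_free.
P [ L/(AE) + 1/k ] = δ_free → P [ 1675/(2050×113×10³) + 1/(84×10³) ] = 1.834.
P = 1.834 / 1.914×10⁻⁵ = 95820 N.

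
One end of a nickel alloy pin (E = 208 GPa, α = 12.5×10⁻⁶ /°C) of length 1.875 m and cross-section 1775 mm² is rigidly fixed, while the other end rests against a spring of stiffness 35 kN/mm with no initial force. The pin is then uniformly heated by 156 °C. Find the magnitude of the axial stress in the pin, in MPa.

σ ≈ 61.2 MPa (compressive)

Free thermal expansion: δ_free = αΔT L = 12.5×10⁻⁶ × 156 × 1875 = 3.656 mm.
Let P be the compressive force at the spring. The pin shortens elastically by PL/(AE) and the spring compresses by P/k; together these equal δ_free.
So P = δ_free / [L/(AE) + 1/k] = 3.656 / [ 1875/(1775×208×10³) + 1/(35×10³) ].
P = 3.656 / 3.365×10⁻⁵ = 108700 N.
σ = P/A = 108700/1775 = 61.21 MPa.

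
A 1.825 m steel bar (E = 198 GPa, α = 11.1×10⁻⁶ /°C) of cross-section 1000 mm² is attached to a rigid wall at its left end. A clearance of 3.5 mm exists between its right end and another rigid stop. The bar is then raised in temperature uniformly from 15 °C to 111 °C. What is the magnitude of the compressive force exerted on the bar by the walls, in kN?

If the wall were absent the bar would grow by αΔT L = 11.1×10⁻⁶ × 96 × 1825 = 1.945 mm.
Since δ_free = 1.94 mm is less than the 3.5 mm gap, the bar never touches the wall. No axial force develops.

P ≈ 0 kN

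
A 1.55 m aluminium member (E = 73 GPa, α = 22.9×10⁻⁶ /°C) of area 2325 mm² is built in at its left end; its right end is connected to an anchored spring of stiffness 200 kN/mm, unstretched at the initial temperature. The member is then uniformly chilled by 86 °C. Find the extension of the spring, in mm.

If the spring were absent the member would shorten by αΔT L = 22.9×10⁻⁶ × 86 × 1550 = 3.053 mm.
With a force P in the spring, the elastic change of the member is PL/(AE) and that of the spring is P/k; compatibility requires their sum to equal δ_free.
So P = δ_free / [L/(AE) + 1/k] = 3.053 / [ 1550/(2325×73×10³) + 1/(200×10³) ].
P = 3.053 / 1.413×10⁻⁵ = 216000 N.
Spring extension = P/k = 216000/(200×10³) = 1.08 mm.

δ ≈ 1.08 mm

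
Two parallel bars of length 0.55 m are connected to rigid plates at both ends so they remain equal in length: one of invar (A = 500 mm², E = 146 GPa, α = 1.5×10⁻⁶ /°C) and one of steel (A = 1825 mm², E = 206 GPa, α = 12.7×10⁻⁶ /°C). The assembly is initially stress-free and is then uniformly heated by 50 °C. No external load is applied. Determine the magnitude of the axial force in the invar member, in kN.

The steel has the larger α, so on heating it would change length more than the invar if both were free. The rigid plates force a common final length, so the steel is put into compression and the invar into tension, with equal and opposite forces P (no external load).
Compatibility of the two members (thermal + elastic change equal): (α₁ − α₂)ΔT = P·[1/(A₁E₁) + 1/(A₂E₂)].
|α₁ − α₂|·ΔT = 11.2×10⁻⁶ × 50 = 0.00056.
1/(A₁E₁) + 1/(A₂E₂) = 1/(500×146×10³) + 1/(1825×206×10³) = 1.636×10⁻⁸ N⁻¹.
So P = 0.00056 / 1.636×10⁻⁸ = 34.23 kN.

P ≈ 34.2 kN (tensile in the invar)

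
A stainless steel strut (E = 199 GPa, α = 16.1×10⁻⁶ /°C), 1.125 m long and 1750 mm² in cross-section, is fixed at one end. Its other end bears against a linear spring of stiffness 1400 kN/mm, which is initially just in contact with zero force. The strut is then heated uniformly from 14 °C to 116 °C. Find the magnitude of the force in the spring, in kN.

P ≈ 468 kN

Free thermal expansion: δ_free = αΔT L = 16.1×10⁻⁶ × 102 × 1125 = 1.847 mm.
With a force P in the spring, the elastic change of the strut is PL/(AE) and that of the spring is P/k; compatibility requires their sum to equal δ_free.
P [ L/(AE) + 1/k ] = δ_free → P [ 1125/(1750×199×10³) + 1/(1400×10³) ] = 1.847.
P = 1.847 / 3.945×10⁻⁶ = 468300 N.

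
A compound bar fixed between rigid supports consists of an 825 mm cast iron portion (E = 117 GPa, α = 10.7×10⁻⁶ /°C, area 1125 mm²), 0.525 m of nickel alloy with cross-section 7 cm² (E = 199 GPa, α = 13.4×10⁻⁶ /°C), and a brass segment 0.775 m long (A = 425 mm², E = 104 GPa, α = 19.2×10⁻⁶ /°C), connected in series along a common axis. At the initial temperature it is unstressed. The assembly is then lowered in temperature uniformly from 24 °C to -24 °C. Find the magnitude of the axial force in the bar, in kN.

With the walls removed the bar would change length by δ_free = Σ αᵢΔT Lᵢ = 10.7×10⁻⁶×48×825 + 13.4×10⁻⁶×48×525 + 19.2×10⁻⁶×48×775 = 1.476 mm.
The walls prevent any net length change, so an axial force P (same in every segment) develops. Compatibility: P · Σ Lᵢ/(AᵢEᵢ) = δ_free.
The series flexibility is Σ Lᵢ/(AᵢEᵢ) = 825/(1125×117×10³) + 525/(700×199×10³) + 775/(425×104×10³) = 2.757×10⁻⁵ mm/N.
So P = 1.476 / 2.757×10⁻⁵ = 53.52 kN, tensile.

P ≈ 53.5 kN (tensile)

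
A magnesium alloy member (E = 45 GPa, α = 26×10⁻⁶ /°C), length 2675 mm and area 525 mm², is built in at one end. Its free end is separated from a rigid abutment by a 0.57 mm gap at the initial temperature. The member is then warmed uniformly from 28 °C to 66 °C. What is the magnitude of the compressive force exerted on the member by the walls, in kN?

If the wall were absent the member would grow by αΔT L = 26×10⁻⁶ × 38 × 2675 = 2.643 mm.
This exceeds the 0.57 mm gap, so the wall pushes back. The portion of expansion that must be recovered elastically is δ_free − gap = 2.643 − 0.57 = 2.073 mm.
That suppressed elongation corresponds to σ = E·Δ/L = 45×10³ × 2.073/2675 = 34.87 MPa.
P = σA = 34.87 × 525 = 18.31 kN.

P ≈ 18.3 kN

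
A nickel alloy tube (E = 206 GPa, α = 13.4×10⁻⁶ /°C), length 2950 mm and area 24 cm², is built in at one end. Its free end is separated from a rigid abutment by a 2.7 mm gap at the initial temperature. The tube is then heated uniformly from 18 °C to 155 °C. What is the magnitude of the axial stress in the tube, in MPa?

Free thermal elongation = αΔT L = 13.4×10⁻⁶ × 137 × 2950 = 5.416 mm.
After closing the 2.7 mm clearance, 5.416 − 2.7 = 2.716 mm of expansion remains to be suppressed by the wall.
Compatibility: PL/(AE) = 2.716 mm, so σ = P/A = E × (2.716/2950) = 189.6 MPa.

σ ≈ 190 MPa (compressive)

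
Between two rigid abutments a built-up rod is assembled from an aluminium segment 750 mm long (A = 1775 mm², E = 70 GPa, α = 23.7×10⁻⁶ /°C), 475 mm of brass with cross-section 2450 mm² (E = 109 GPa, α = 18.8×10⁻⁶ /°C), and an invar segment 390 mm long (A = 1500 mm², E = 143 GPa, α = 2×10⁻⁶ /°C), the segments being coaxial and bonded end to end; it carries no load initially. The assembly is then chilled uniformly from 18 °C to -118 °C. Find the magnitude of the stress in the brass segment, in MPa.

σ ≈ 158 MPa (tensile)

If the supports were absent, the total length change would be Σ αᵢΔT Lᵢ = 23.7×10⁻⁶×136×750 + 18.8×10⁻⁶×136×475 + 2×10⁻⁶×136×390 = 3.738 mm.
The rigid supports impose zero overall length change; the single axial force P common to all segments must satisfy P Σ Lᵢ/(AᵢEᵢ) = δ_free.
Σ Lᵢ/(AᵢEᵢ) = 750/(1775×70×10³) + 475/(2450×109×10³) + 390/(1500×143×10³) = 9.633×10⁻⁶ mm/N.
So P = 3.738 / 9.633×10⁻⁶ = 388 kN, tensile.
σ_{brass} = P / A = 388000 / 2450 = 158.4 MPa.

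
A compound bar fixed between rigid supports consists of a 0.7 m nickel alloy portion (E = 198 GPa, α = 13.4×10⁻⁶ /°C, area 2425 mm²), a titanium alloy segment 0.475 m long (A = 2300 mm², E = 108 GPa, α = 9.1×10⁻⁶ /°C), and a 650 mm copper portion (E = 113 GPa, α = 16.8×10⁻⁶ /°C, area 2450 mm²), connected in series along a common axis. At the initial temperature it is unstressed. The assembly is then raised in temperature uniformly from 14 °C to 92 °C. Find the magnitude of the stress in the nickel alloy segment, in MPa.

σ ≈ 139 MPa (compressive)

With the walls removed the bar would change length by δ_free = Σ αᵢΔT Lᵢ = 13.4×10⁻⁶×78×700 + 9.1×10⁻⁶×78×475 + 16.8×10⁻⁶×78×650 = 1.921 mm.
The walls prevent any net length change, so an axial force P (same in every segment) develops. Compatibility: P · Σ Lᵢ/(AᵢEᵢ) = δ_free.
Σ Lᵢ/(AᵢEᵢ) = 700/(2425×198×10³) + 475/(2300×108×10³) + 650/(2450×113×10³) = 5.718×10⁻⁶ mm/N.
P = 1.921 / 5.718×10⁻⁶ = 335900 N = 335.9 kN, compressive.
σ_{nickel alloy} = P / A = 335900 / 2425 = 138.5 MPa.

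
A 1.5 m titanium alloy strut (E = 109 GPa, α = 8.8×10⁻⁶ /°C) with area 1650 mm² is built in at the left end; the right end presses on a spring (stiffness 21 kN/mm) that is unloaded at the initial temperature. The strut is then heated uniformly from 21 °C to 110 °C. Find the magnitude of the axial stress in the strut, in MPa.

If the spring were absent the strut would lengthen by αΔT L = 8.8×10⁻⁶ × 89 × 1500 = 1.175 mm.
With a force P in the spring, the elastic change of the strut is PL/(AE) and that of the spring is P/k; compatibility requires their sum to equal δ_free.
So P = δ_free / [L/(AE) + 1/k] = 1.175 / [ 1500/(1650×109×10³) + 1/(21×10³) ].
P = 1.175 / 5.596×10⁻⁵ = 20990 N.
σ = P/A = 20990/1650 = 12.72 MPa.

σ ≈ 12.7 MPa (compressive)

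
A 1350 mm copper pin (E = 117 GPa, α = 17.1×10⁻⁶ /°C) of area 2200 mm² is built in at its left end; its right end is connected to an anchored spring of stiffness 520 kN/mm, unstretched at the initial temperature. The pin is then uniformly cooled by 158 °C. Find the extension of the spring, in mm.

Free thermal contraction: δ_free = αΔT L = 17.1×10⁻⁶ × 158 × 1350 = 3.647 mm.
Let P be the tensile force in the spring. The pin extends elastically by PL/(AE) and the spring stretches by P/k; together these equal δ_free.
P [ L/(AE) + 1/k ] = δ_free → P [ 1350/(2200×117×10³) + 1/(520×10³) ] = 3.647.
P = 3.647 / 7.168×10⁻⁶ = 508900 N.
Spring extension = P/k = 508900/(520×10³) = 0.9786 mm.

δ ≈ 0.979 mm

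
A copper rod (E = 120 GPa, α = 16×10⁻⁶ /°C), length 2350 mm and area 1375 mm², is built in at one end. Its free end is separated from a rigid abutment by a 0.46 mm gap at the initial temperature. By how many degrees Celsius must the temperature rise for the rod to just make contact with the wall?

The gap closes when αΔT L = 0.46 mm, since the rod is still unstressed at that instant.
ΔT = 0.46 / (16×10⁻⁶ × 2350) = 12.23 °C.

ΔT ≈ 12.2 °C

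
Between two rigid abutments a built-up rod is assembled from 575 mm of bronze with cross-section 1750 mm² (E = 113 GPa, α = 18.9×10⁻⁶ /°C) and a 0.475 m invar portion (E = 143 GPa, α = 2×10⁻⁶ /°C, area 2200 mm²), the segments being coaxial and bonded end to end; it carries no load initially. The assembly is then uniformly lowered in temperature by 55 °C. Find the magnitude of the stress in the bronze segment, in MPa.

With the walls removed the bar would change length by δ_free = Σ αᵢΔT Lᵢ = 18.9×10⁻⁶×55×575 + 2×10⁻⁶×55×475 = 0.65 mm.
The walls prevent any net length change, so an axial force P (same in every segment) develops. Compatibility: P · Σ Lᵢ/(AᵢEᵢ) = δ_free.
The series flexibility is Σ Lᵢ/(AᵢEᵢ) = 575/(1750×113×10³) + 475/(2200×143×10³) = 4.418×10⁻⁶ mm/N.
So P = 0.65 / 4.418×10⁻⁶ = 147.1 kN, tensile.
σ_{bronze} = P / A = 147100 / 1750 = 84.08 MPa.

σ ≈ 84.1 MPa (tensile)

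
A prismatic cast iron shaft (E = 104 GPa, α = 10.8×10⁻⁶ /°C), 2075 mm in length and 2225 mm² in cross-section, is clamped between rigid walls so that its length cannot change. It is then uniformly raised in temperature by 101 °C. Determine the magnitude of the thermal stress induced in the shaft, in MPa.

With length fixed, the mechanical strain must cancel the thermal strain αΔT = 10.8×10⁻⁶ × 101 = 1090.8×10⁻⁶.
The stress required to suppress this strain is σ = Eε = 104×10³ × 1090.8×10⁻⁶ = 113.4 MPa, compressive since the shaft is trying to expand.

σ ≈ 113 MPa (compressive)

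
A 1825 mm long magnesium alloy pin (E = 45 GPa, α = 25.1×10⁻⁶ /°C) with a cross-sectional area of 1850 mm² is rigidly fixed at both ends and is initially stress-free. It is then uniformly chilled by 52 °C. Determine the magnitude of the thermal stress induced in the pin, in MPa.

σ ≈ 58.7 MPa (tensile)

The supports are rigid, so the total axial strain is zero. The restrained thermal strain is ε = αΔT = 25.1×10⁻⁶ × 52 = 1305.2×10⁻⁶.
The stress required to suppress this strain is σ = Eε = 45×10³ × 1305.2×10⁻⁶ = 58.73 MPa, tensile since the pin is trying to contract.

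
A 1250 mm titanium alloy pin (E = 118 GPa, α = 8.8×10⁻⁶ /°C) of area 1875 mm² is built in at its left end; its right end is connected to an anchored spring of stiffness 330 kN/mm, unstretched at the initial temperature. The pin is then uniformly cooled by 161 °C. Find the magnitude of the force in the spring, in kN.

P ≈ 204 kN

If the spring were absent the pin would shorten by αΔT L = 8.8×10⁻⁶ × 161 × 1250 = 1.771 mm.
With a force P in the spring, the elastic change of the pin is PL/(AE) and that of the spring is P/k; compatibility requires their sum to equal δ_free.
So P = δ_free / [L/(AE) + 1/k] = 1.771 / [ 1250/(1875×118×10³) + 1/(330×10³) ].
P = 1.771 / 8.68×10⁻⁶ = 204000 N.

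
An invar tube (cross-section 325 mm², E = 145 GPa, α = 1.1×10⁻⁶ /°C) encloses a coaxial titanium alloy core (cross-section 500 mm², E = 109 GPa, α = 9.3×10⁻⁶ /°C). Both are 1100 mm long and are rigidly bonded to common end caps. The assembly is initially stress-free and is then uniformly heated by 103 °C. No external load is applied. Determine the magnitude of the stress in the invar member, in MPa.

Equilibrium of a rigid end plate with no external load gives equal and opposite internal forces ±P in the two members. Since α_{titanium alloy} > α_{invar}, heating drives the titanium alloy into compression and the invar into tension.
Compatibility of the two members (thermal + elastic change equal): (α₁ − α₂)ΔT = P·[1/(A₁E₁) + 1/(A₂E₂)].
|α₁ − α₂|·ΔT = 8.2×10⁻⁶ × 103 = 0.0008446.
1/(A₁E₁) + 1/(A₂E₂) = 1/(325×145×10³) + 1/(500×109×10³) = 3.957×10⁻⁸ N⁻¹.
So P = 0.0008446 / 3.957×10⁻⁸ = 21.35 kN.
σ_{invar} = P/A₁ = 21350/325 = 65.68 MPa, tensile.

σ ≈ 65.7 MPa (tensile)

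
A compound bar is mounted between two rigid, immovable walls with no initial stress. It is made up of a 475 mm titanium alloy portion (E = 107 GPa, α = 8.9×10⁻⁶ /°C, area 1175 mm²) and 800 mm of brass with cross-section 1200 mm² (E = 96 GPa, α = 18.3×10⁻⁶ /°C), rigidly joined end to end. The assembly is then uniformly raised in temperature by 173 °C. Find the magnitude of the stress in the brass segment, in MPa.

With the walls removed the bar would change length by δ_free = Σ αᵢΔT Lᵢ = 8.9×10⁻⁶×173×475 + 18.3×10⁻⁶×173×800 = 3.264 mm.
The walls prevent any net length change, so an axial force P (same in every segment) develops. Compatibility: P · Σ Lᵢ/(AᵢEᵢ) = δ_free.
Σ Lᵢ/(AᵢEᵢ) = 475/(1175×107×10³) + 800/(1200×96×10³) = 1.072×10⁻⁵ mm/N.
So P = 3.264 / 1.072×10⁻⁵ = 304.4 kN, compressive.
σ_{brass} = P / A = 304400 / 1200 = 253.7 MPa.

σ ≈ 254 MPa (compressive)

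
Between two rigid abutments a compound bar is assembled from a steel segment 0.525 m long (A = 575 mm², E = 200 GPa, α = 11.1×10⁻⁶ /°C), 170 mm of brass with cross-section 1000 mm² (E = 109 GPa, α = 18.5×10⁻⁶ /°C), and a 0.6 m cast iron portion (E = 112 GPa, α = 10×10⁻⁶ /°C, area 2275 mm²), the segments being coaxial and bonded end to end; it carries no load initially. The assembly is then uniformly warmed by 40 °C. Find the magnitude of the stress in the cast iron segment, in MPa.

σ ≈ 31 MPa (compressive)

If the supports were absent, the total length change would be Σ αᵢΔT Lᵢ = 11.1×10⁻⁶×40×525 + 18.5×10⁻⁶×40×170 + 10×10⁻⁶×40×600 = 0.5989 mm.
The walls prevent any net length change, so an axial force P (same in every segment) develops. Compatibility: P · Σ Lᵢ/(AᵢEᵢ) = δ_free.
Σ Lᵢ/(AᵢEᵢ) = 525/(575×200×10³) + 170/(1000×109×10³) + 600/(2275×112×10³) = 8.48×10⁻⁶ mm/N.
Hence P = δ_free / Σ(L/AE) = 0.5989/8.48×10⁻⁶ = 70.63 kN (compressive).
σ_{cast iron} = P / A = 70630 / 2275 = 31.05 MPa.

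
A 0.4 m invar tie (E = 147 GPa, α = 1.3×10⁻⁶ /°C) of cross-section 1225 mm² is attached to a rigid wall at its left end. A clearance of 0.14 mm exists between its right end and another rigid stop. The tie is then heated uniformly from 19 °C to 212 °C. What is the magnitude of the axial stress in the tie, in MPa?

Free thermal elongation = αΔT L = 1.3×10⁻⁶ × 193 × 400 = 0.1004 mm.
This is smaller than the 0.14 mm clearance, so the tie expands freely without reaching the stop — the stress is zero.

σ ≈ 0 MPa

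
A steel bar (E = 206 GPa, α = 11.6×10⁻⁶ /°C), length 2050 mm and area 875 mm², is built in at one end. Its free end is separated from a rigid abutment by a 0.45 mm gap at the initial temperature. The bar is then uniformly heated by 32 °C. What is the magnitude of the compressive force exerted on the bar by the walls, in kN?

Unrestrained expansion: δ_free = αΔT L = 11.6×10⁻⁶ × 32 × 2050 = 0.761 mm.
The gap closes (δ_free > 0.45 mm) and the wall then resists a further 0.761 − 0.45 = 0.311 mm of expansion.
That suppressed elongation corresponds to σ = E·Δ/L = 206×10³ × 0.311/2050 = 31.25 MPa.
Force on the wall = σA = 31.25 × 875 mm² = 27.34 kN.

P ≈ 27.3 kN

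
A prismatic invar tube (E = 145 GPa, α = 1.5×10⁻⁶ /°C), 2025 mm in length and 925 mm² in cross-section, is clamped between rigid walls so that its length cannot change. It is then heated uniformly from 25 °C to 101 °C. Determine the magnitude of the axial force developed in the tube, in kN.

Full restraint means ε = 0, so the stress is σ = EαΔT = 145×10³ × 1.5×10⁻⁶ × 76 = 16.53 MPa.
Then P = σA = 16.53 × 925 mm² = 15.29 kN, compressive.

P ≈ 15.3 kN (compressive)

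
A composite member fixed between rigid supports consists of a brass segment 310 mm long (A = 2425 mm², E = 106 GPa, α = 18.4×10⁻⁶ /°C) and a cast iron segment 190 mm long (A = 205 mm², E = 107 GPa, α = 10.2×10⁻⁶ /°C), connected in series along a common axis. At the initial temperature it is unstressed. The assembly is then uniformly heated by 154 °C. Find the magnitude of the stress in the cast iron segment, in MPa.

Free thermal expansion of the whole bar: Σ αᵢΔT Lᵢ = 18.4×10⁻⁶×154×310 + 10.2×10⁻⁶×154×190 = 1.177 mm.
Since the ends are fixed, an axial force P builds up, equal in every segment, with P · Σ Lᵢ/(AᵢEᵢ) = δ_free.
The series flexibility is Σ Lᵢ/(AᵢEᵢ) = 310/(2425×106×10³) + 190/(205×107×10³) = 9.868×10⁻⁶ mm/N.
P = 1.177 / 9.868×10⁻⁶ = 119300 N = 119.3 kN, compressive.
σ_{cast iron} = P / A = 119300 / 205 = 581.8 MPa.

σ ≈ 582 MPa (compressive)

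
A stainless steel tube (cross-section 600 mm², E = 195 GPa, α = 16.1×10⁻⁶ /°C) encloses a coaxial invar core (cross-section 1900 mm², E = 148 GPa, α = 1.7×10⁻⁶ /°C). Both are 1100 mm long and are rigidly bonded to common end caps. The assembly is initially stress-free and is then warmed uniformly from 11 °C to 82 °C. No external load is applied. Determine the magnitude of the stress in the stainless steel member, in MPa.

σ ≈ 141 MPa (compressive)

Both members must finish at the same length. With the larger α, the stainless steel tends to over-expand; the plates restrain it, putting the stainless steel in compression and the invar in tension. With no external load the two internal forces are equal and opposite, magnitude P.
Setting the final lengths equal and cancelling L: (α₁ − α₂)ΔT = P/(A₁E₁) + P/(A₂E₂).
|α₁ − α₂|·ΔT = 14.4×10⁻⁶ × 71 = 0.001022.
1/(A₁E₁) + 1/(A₂E₂) = 1/(600×195×10³) + 1/(1900×148×10³) = 1.21×10⁻⁸ N⁻¹.
So P = 0.001022 / 1.21×10⁻⁸ = 84.47 kN.
σ_{stainless steel} = P/A₁ = 84470/600 = 140.8 MPa, compressive.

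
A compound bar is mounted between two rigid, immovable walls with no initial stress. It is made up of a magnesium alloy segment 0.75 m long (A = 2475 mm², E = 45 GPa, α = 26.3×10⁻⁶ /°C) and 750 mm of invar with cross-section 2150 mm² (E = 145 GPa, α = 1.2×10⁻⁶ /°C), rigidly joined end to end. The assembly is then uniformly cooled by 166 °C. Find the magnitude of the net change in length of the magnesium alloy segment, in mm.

|ΔL| ≈ 0.752 mm

Free thermal contraction of the whole bar: Σ αᵢΔT Lᵢ = 26.3×10⁻⁶×166×750 + 1.2×10⁻⁶×166×750 = 3.424 mm.
The walls prevent any net length change, so an axial force P (same in every segment) develops. Compatibility: P · Σ Lᵢ/(AᵢEᵢ) = δ_free.
Σ Lᵢ/(AᵢEᵢ) = 750/(2475×45×10³) + 750/(2150×145×10³) = 9.14×10⁻⁶ mm/N.
P = 3.424 / 9.14×10⁻⁶ = 374600 N = 374.6 kN, tensile.
For the magnesium alloy segment, free thermal change = 26.3×10⁻⁶×166×750 = 3.274 mm and elastic change from P = 374600×750/(2475×45×10³) = 2.523 mm; these oppose, so the net change is 0.752 mm (segment shortens).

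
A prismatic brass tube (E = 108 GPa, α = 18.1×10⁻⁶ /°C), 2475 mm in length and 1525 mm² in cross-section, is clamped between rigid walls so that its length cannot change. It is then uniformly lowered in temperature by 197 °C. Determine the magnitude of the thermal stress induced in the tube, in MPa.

σ ≈ 385 MPa (tensile)

Because both ends are immovable the net strain is zero, and the suppressed thermal strain is αΔT = 18.1×10⁻⁶ × 197 = 3565.7×10⁻⁶.
σ = EαΔT = 108×10³ × 18.1×10⁻⁶ × 197 = 385.1 MPa (tensile; the tube is trying to contract).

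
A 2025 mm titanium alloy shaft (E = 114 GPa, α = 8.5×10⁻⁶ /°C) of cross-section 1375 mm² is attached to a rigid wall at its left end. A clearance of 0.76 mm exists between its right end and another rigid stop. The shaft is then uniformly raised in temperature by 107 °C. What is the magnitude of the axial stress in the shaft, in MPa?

σ ≈ 60.9 MPa (compressive)

Unrestrained expansion: δ_free = αΔT L = 8.5×10⁻⁶ × 107 × 2025 = 1.842 mm.
This exceeds the 0.76 mm gap, so the wall pushes back. The portion of expansion that must be recovered elastically is δ_free − gap = 1.842 − 0.76 = 1.082 mm.
That suppressed elongation corresponds to σ = E·Δ/L = 114×10³ × 1.082/2025 = 60.9 MPa.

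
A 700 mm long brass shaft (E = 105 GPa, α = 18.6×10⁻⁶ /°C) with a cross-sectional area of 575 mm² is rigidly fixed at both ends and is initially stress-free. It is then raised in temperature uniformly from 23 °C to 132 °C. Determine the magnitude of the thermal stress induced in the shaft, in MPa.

The supports are rigid, so the total axial strain is zero. The restrained thermal strain is ε = αΔT = 18.6×10⁻⁶ × 109 = 2027.4×10⁻⁶.
The stress required to suppress this strain is σ = Eε = 105×10³ × 2027.4×10⁻⁶ = 212.9 MPa, compressive since the shaft is trying to expand.

σ ≈ 213 MPa (compressive)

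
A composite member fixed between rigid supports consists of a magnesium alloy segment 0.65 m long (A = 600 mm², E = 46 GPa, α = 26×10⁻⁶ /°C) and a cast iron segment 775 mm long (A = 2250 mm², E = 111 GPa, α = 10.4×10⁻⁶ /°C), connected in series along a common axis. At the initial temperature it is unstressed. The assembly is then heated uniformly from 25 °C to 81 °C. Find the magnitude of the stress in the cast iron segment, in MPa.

With the walls removed the bar would change length by δ_free = Σ αᵢΔT Lᵢ = 26×10⁻⁶×56×650 + 10.4×10⁻⁶×56×775 = 1.398 mm.
Since the ends are fixed, an axial force P builds up, equal in every segment, with P · Σ Lᵢ/(AᵢEᵢ) = δ_free.
Σ Lᵢ/(AᵢEᵢ) = 650/(600×46×10³) + 775/(2250×111×10³) = 2.665×10⁻⁵ mm/N.
So P = 1.398 / 2.665×10⁻⁵ = 52.44 kN, compressive.
σ_{cast iron} = P / A = 52440 / 2250 = 23.31 MPa.

σ ≈ 23.3 MPa (compressive)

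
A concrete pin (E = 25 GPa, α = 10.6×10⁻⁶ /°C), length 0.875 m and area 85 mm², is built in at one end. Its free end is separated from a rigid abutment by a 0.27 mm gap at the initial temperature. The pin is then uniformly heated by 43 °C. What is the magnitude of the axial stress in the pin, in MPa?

σ ≈ 3.68 MPa (compressive)

If the wall were absent the pin would grow by αΔT L = 10.6×10⁻⁶ × 43 × 875 = 0.3988 mm.
The gap closes (δ_free > 0.27 mm) and the wall then resists a further 0.3988 − 0.27 = 0.1288 mm of expansion.
Compatibility: PL/(AE) = 0.1288 mm, so σ = P/A = E × (0.1288/875) = 3.681 MPa.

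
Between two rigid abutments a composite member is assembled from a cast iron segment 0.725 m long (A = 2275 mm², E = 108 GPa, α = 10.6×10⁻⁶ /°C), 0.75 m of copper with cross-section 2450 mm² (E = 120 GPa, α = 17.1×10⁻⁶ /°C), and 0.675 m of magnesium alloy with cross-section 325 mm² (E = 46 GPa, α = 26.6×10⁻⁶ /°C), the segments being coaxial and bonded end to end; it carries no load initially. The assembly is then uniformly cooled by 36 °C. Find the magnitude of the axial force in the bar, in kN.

P ≈ 27.3 kN (tensile)

If the supports were absent, the total length change would be Σ αᵢΔT Lᵢ = 10.6×10⁻⁶×36×725 + 17.1×10⁻⁶×36×750 + 26.6×10⁻⁶×36×675 = 1.385 mm.
The walls prevent any net length change, so an axial force P (same in every segment) develops. Compatibility: P · Σ Lᵢ/(AᵢEᵢ) = δ_free.
The series flexibility is Σ Lᵢ/(AᵢEᵢ) = 725/(2275×108×10³) + 750/(2450×120×10³) + 675/(325×46×10³) = 5.065×10⁻⁵ mm/N.
So P = 1.385 / 5.065×10⁻⁵ = 27.34 kN, tensile.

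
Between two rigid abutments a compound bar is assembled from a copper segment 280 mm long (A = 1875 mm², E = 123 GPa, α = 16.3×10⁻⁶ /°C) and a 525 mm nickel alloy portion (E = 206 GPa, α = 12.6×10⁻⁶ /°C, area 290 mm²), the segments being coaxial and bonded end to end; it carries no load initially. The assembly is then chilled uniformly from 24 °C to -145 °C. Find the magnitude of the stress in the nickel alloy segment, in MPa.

σ ≈ 651 MPa (tensile)

With the walls removed the bar would change length by δ_free = Σ αᵢΔT Lᵢ = 16.3×10⁻⁶×169×280 + 12.6×10⁻⁶×169×525 = 1.889 mm.
The walls prevent any net length change, so an axial force P (same in every segment) develops. Compatibility: P · Σ Lᵢ/(AᵢEᵢ) = δ_free.
The series flexibility is Σ Lᵢ/(AᵢEᵢ) = 280/(1875×123×10³) + 525/(290×206×10³) = 1×10⁻⁵ mm/N.
P = 1.889 / 1×10⁻⁵ = 188900 N = 188.9 kN, tensile.
σ_{nickel alloy} = P / A = 188900 / 290 = 651.3 MPa.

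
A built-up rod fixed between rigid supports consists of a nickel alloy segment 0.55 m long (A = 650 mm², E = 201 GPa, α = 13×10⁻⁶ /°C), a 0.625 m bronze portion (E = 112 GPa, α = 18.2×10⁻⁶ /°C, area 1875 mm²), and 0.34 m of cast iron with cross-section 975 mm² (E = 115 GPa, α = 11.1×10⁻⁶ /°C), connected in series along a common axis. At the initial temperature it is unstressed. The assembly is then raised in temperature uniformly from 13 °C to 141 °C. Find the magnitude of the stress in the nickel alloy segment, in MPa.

Free thermal expansion of the whole bar: Σ αᵢΔT Lᵢ = 13×10⁻⁶×128×550 + 18.2×10⁻⁶×128×625 + 11.1×10⁻⁶×128×340 = 2.854 mm.
The walls prevent any net length change, so an axial force P (same in every segment) develops. Compatibility: P · Σ Lᵢ/(AᵢEᵢ) = δ_free.
The series flexibility is Σ Lᵢ/(AᵢEᵢ) = 550/(650×201×10³) + 625/(1875×112×10³) + 340/(975×115×10³) = 1.022×10⁻⁵ mm/N.
P = 2.854 / 1.022×10⁻⁵ = 279300 N = 279.3 kN, compressive.
σ_{nickel alloy} = P / A = 279300 / 650 = 429.7 MPa.

σ ≈ 430 MPa (compressive)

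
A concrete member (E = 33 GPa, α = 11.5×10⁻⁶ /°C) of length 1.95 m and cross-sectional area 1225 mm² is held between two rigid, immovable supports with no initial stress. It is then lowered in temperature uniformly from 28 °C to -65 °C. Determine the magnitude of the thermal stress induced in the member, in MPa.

σ ≈ 35.3 MPa (tensile)

The supports are rigid, so the total axial strain is zero. The restrained thermal strain is ε = αΔT = 11.5×10⁻⁶ × 93 = 1069.5×10⁻⁶.
σ = EαΔT = 33×10³ × 11.5×10⁻⁶ × 93 = 35.29 MPa (tensile; the member is trying to contract).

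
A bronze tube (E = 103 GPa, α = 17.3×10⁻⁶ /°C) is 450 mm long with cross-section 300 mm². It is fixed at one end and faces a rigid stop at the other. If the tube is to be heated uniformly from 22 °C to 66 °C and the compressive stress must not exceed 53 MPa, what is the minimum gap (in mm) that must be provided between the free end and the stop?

Free expansion if unrestrained: δ_free = αΔT L = 17.3×10⁻⁶ × 44 × 450 = 0.3425 mm.
A stress of 53 MPa corresponds to the wall pushing the tube back by σL/E = 53×450/(103×10³) = 0.2316 mm.
The gap must absorb the remainder: g_min = 0.3425 − 0.2316 = 0.111 mm.

g ≈ 0.111 mm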